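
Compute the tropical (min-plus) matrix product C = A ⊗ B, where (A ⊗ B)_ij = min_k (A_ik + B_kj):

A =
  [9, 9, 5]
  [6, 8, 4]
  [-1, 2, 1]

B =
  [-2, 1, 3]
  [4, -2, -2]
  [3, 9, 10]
A ⊗ B =
  [7, 7, 7]
  [4, 6, 6]
  [-3, 0, 0]

Apply the min-plus product entry-by-entry:
  C[0][0] = min over k of (A[0][0] + B[0][0] = 9 + -2 = 7, A[0][1] + B[1][0] = 9 + 4 = 13, A[0][2] + B[2][0] = 5 + 3 = 8) = 7 (attained at k = 0)
  C[0][1] = min over k of (A[0][0] + B[0][1] = 9 + 1 = 10, A[0][1] + B[1][1] = 9 + -2 = 7, A[0][2] + B[2][1] = 5 + 9 = 14) = 7 (attained at k = 1)
  C[0][2] = min over k of (A[0][0] + B[0][2] = 9 + 3 = 12, A[0][1] + B[1][2] = 9 + -2 = 7, A[0][2] + B[2][2] = 5 + 10 = 15) = 7 (attained at k = 1)
  C[1][0] = min over k of (A[1][0] + B[0][0] = 6 + -2 = 4, A[1][1] + B[1][0] = 8 + 4 = 12, A[1][2] + B[2][0] = 4 + 3 = 7) = 4 (attained at k = 0)
  C[1][1] = min over k of (A[1][0] + B[0][1] = 6 + 1 = 7, A[1][1] + B[1][1] = 8 + -2 = 6, A[1][2] + B[2][1] = 4 + 9 = 13) = 6 (attained at k = 1)
  C[1][2] = min over k of (A[1][0] + B[0][2] = 6 + 3 = 9, A[1][1] + B[1][2] = 8 + -2 = 6, A[1][2] + B[2][2] = 4 + 10 = 14) = 6 (attained at k = 1)
  C[2][0] = min over k of (A[2][0] + B[0][0] = -1 + -2 = -3, A[2][1] + B[1][0] = 2 + 4 = 6, A[2][2] + B[2][0] = 1 + 3 = 4) = -3 (attained at k = 0)
  C[2][1] = min over k of (A[2][0] + B[0][1] = -1 + 1 = 0, A[2][1] + B[1][1] = 2 + -2 = 0, A[2][2] + B[2][1] = 1 + 9 = 10) = 0 (attained at k = 0)
  C[2][2] = min over k of (A[2][0] + B[0][2] = -1 + 3 = 2, A[2][1] + B[1][2] = 2 + -2 = 0, A[2][2] + B[2][2] = 1 + 10 = 11) = 0 (attained at k = 1)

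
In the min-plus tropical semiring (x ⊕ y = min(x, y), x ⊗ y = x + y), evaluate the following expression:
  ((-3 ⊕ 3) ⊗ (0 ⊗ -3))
((-3 ⊕ 3) ⊗ (0 ⊗ -3)) = -6

Expand innermost to outermost. Recall ⊕ takes the minimum of its arguments and ⊗ takes their sum. Working out the expression ((-3 ⊕ 3) ⊗ (0 ⊗ -3)) gives -6.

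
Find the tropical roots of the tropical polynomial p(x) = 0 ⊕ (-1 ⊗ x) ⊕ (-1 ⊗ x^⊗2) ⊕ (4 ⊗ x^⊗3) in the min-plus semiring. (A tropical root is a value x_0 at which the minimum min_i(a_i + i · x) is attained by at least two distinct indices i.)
Roots: {-5, 0, 1}

Each tropical root is a break point of the lower envelope of the lines y = a_i + i · x (there are 4 lines, with slopes 0, 1, ..., 3). Only the lines that attain the minimum somewhere contribute to roots; other lines are dominated. Here the surviving (envelope) indices are i = 3, i = 2, i = 1, i = 0.
Intersections between consecutive envelope lines give the roots: for adjacent envelope indices i < j the intersection is x = (a_i − a_j) / (j − i). Reading off the sorted break points: {-5, 0, 1}.
Verification: at each break x_0, at least two indices attain the minimum of min_i(a_i + i · x_0).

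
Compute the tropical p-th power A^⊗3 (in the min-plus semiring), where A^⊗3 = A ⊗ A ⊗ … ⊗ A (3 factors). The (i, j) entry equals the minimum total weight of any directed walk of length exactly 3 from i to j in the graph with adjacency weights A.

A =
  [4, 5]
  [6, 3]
A^⊗3 =
  [12, 11]
  [12, 9]

Each entry (A^⊗3)_ij equals the minimum over all length-3 walks i = v_0 → v_1 → … → v_3 = j of Σ_t A[v_t][v_{t+1}]. For example, for (i, j) = (0, 1) we minimise over 4 possible intermediate vertex sequences; the minimum is 11, attained along the walk 0 → 1 → 1 → 1.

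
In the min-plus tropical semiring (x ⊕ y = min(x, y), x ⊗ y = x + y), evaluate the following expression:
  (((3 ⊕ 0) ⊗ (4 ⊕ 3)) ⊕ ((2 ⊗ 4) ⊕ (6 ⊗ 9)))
(((3 ⊕ 0) ⊗ (4 ⊕ 3)) ⊕ ((2 ⊗ 4) ⊕ (6 ⊗ 9))) = 3

Expand innermost to outermost. Recall ⊕ takes the minimum of its arguments and ⊗ takes their sum. Working out the expression (((3 ⊕ 0) ⊗ (4 ⊕ 3)) ⊕ ((2 ⊗ 4) ⊕ (6 ⊗ 9))) gives 3.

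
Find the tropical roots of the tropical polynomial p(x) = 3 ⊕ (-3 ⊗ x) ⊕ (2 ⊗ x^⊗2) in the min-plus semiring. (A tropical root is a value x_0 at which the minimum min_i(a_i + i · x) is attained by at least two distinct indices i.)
Roots: {-5, 6}

Each tropical root is a break point of the lower envelope of the lines y = a_i + i · x (there are 3 lines, with slopes 0, 1, ..., 2). Only the lines that attain the minimum somewhere contribute to roots; other lines are dominated. Here the surviving (envelope) indices are i = 2, i = 1, i = 0.
Intersections between consecutive envelope lines give the roots: for adjacent envelope indices i < j the intersection is x = (a_i − a_j) / (j − i). Reading off the sorted break points: {-5, 6}.
Verification: at each break x_0, at least two indices attain the minimum of min_i(a_i + i · x_0).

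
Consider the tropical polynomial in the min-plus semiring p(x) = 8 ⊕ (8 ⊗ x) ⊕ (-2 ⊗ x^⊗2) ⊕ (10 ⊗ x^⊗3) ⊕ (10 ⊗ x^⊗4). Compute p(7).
p(7) = 8

A tropical monomial a ⊗ x^⊗i evaluates to a + i · x. Evaluating each term at x = 7:
  Term 0 contributes 8 + 0 · 7 = 8
  Term 1 contributes 8 + 1 · 7 = 15
  Term 2 contributes -2 + 2 · 7 = 12
  Term 3 contributes 10 + 3 · 7 = 31
  Term 4 contributes 10 + 4 · 7 = 38
p(7) = ⊕ of these = min[8, 15, 12, 31, 38] = 8.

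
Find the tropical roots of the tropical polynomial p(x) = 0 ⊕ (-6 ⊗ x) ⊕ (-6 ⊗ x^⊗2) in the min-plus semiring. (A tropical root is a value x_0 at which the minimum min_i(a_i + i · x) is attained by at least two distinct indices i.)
Roots: {0, 6}

Each tropical root is a break point of the lower envelope of the lines y = a_i + i · x (there are 3 lines, with slopes 0, 1, ..., 2). Only the lines that attain the minimum somewhere contribute to roots; other lines are dominated. Here the surviving (envelope) indices are i = 2, i = 1, i = 0.
Intersections between consecutive envelope lines give the roots: for adjacent envelope indices i < j the intersection is x = (a_i − a_j) / (j − i). Reading off the sorted break points: {0, 6}.
Verification: at each break x_0, at least two indices attain the minimum of min_i(a_i + i · x_0).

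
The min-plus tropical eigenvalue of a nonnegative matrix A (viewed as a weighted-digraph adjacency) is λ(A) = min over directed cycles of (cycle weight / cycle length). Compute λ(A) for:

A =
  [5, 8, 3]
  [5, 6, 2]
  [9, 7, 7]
λ(A) = 9/2

Enumerate directed cycles and compute their means (weight / length). Sample:
  cycle 0 → 0: weight = 5, length = 1, mean = 5/1 ≈ 5.000
  cycle 1 → 1: weight = 6, length = 1, mean = 6/1 ≈ 6.000
  cycle 2 → 2: weight = 7, length = 1, mean = 7/1 ≈ 7.000
  cycle 0 → 1 → 0: weight = 13, length = 2, mean = 13/2 ≈ 6.500
  cycle 0 → 2 → 0: weight = 12, length = 2, mean = 12/2 ≈ 6.000
  cycle 1 → 0 → 1: weight = 13, length = 2, mean = 13/2 ≈ 6.500
Minimum mean = 4.500, attained e.g. along the cycle 1 → 2 → 1 with weight 9 and length 2. So λ(A) = 9/2 = 9/2.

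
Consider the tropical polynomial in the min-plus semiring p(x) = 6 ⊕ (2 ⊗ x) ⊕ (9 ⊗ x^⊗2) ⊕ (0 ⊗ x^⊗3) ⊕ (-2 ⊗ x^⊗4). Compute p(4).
p(4) = 6

A tropical monomial a ⊗ x^⊗i evaluates to a + i · x. Evaluating each term at x = 4:
  Term 0 contributes 6 + 0 · 4 = 6
  Term 1 contributes 2 + 1 · 4 = 6
  Term 2 contributes 9 + 2 · 4 = 17
  Term 3 contributes 0 + 3 · 4 = 12
  Term 4 contributes -2 + 4 · 4 = 14
p(4) = ⊕ of these = min[6, 6, 17, 12, 14] = 6.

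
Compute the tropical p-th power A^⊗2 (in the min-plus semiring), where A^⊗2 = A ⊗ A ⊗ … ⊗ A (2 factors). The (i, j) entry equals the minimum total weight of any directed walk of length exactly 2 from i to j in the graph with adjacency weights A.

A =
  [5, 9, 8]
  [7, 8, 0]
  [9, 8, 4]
A^⊗2 =
  [10, 14, 9]
  [9, 8, 4]
  [13, 12, 8]

Each entry (A^⊗2)_ij equals the minimum over all length-2 walks i = v_0 → v_1 → … → v_2 = j of Σ_t A[v_t][v_{t+1}]. For example, for (i, j) = (0, 2) we minimise over 3 possible intermediate vertex sequences; the minimum is 9, attained along the walk 0 → 1 → 2.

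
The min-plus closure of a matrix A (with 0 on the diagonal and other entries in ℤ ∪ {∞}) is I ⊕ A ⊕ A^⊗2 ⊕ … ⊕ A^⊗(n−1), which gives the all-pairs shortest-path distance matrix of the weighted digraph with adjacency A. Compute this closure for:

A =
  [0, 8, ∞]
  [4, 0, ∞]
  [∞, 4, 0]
Closure =
  [0, 8, ∞]
  [4, 0, ∞]
  [8, 4, 0]

This is the Floyd-Warshall all-pairs shortest-path computation. For each intermediate vertex k = 0, 1, …, 2, update dist[i][j] ← min(dist[i][j], dist[i][k] + dist[k][j]). The final matrix gives, for each (i, j), the minimum total weight of any directed path from i to j (possibly empty when i = j).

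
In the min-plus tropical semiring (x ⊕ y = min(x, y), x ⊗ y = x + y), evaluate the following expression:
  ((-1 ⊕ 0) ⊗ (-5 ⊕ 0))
((-1 ⊕ 0) ⊗ (-5 ⊕ 0)) = -6

Expand innermost to outermost. Recall ⊕ takes the minimum of its arguments and ⊗ takes their sum. Working out the expression ((-1 ⊕ 0) ⊗ (-5 ⊕ 0)) gives -6.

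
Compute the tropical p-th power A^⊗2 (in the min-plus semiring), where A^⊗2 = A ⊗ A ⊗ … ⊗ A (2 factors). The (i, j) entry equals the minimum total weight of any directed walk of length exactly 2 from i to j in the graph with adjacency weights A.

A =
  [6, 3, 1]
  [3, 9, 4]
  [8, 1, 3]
A^⊗2 =
  [6, 2, 4]
  [9, 5, 4]
  [4, 4, 5]

Each entry (A^⊗2)_ij equals the minimum over all length-2 walks i = v_0 → v_1 → … → v_2 = j of Σ_t A[v_t][v_{t+1}]. For example, for (i, j) = (0, 2) we minimise over 3 possible intermediate vertex sequences; the minimum is 4, attained along the walk 0 → 2 → 2.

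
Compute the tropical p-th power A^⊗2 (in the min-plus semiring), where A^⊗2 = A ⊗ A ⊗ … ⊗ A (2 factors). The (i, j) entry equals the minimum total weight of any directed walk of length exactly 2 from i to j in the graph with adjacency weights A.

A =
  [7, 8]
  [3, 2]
A^⊗2 =
  [11, 10]
  [5, 4]

Each entry (A^⊗2)_ij equals the minimum over all length-2 walks i = v_0 → v_1 → … → v_2 = j of Σ_t A[v_t][v_{t+1}]. For example, for (i, j) = (0, 1) we minimise over 2 possible intermediate vertex sequences; the minimum is 10, attained along the walk 0 → 1 → 1.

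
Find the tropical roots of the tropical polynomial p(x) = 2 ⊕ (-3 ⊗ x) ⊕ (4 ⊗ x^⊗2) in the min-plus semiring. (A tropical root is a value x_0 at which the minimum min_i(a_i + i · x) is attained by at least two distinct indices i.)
Roots: {-7, 5}

Each tropical root is a break point of the lower envelope of the lines y = a_i + i · x (there are 3 lines, with slopes 0, 1, ..., 2). Only the lines that attain the minimum somewhere contribute to roots; other lines are dominated. Here the surviving (envelope) indices are i = 2, i = 1, i = 0.
Intersections between consecutive envelope lines give the roots: for adjacent envelope indices i < j the intersection is x = (a_i − a_j) / (j − i). Reading off the sorted break points: {-7, 5}.
Verification: at each break x_0, at least two indices attain the minimum of min_i(a_i + i · x_0).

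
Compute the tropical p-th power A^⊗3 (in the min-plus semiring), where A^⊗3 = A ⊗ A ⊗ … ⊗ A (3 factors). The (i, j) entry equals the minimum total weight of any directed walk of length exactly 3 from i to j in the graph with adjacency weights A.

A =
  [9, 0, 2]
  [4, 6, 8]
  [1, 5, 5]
A^⊗3 =
  [8, 3, 5]
  [7, 9, 11]
  [4, 6, 8]

Each entry (A^⊗3)_ij equals the minimum over all length-3 walks i = v_0 → v_1 → … → v_3 = j of Σ_t A[v_t][v_{t+1}]. For example, for (i, j) = (0, 2) we minimise over 9 possible intermediate vertex sequences; the minimum is 5, attained along the walk 0 → 2 → 0 → 2.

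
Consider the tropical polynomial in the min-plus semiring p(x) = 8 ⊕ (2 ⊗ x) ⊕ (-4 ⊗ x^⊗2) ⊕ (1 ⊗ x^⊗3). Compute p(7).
p(7) = 8

A tropical monomial a ⊗ x^⊗i evaluates to a + i · x. Evaluating each term at x = 7:
  Term 0 contributes 8 + 0 · 7 = 8
  Term 1 contributes 2 + 1 · 7 = 9
  Term 2 contributes -4 + 2 · 7 = 10
  Term 3 contributes 1 + 3 · 7 = 22
p(7) = ⊕ of these = min[8, 9, 10, 22] = 8.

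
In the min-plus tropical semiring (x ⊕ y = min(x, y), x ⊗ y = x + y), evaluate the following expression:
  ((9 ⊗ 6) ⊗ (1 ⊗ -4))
((9 ⊗ 6) ⊗ (1 ⊗ -4)) = 12

Expand innermost to outermost. Recall ⊕ takes the minimum of its arguments and ⊗ takes their sum. Working out the expression ((9 ⊗ 6) ⊗ (1 ⊗ -4)) gives 12.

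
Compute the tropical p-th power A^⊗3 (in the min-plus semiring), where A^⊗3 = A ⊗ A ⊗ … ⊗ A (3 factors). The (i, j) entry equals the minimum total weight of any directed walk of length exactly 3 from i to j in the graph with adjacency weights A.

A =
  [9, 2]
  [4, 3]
A^⊗3 =
  [9, 8]
  [10, 9]

Each entry (A^⊗3)_ij equals the minimum over all length-3 walks i = v_0 → v_1 → … → v_3 = j of Σ_t A[v_t][v_{t+1}]. For example, for (i, j) = (0, 1) we minimise over 4 possible intermediate vertex sequences; the minimum is 8, attained along the walk 0 → 1 → 0 → 1.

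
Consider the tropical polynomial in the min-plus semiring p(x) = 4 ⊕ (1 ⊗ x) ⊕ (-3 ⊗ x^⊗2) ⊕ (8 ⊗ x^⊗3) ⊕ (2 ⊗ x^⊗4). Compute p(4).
p(4) = 4

A tropical monomial a ⊗ x^⊗i evaluates to a + i · x. Evaluating each term at x = 4:
  Term 0 contributes 4 + 0 · 4 = 4
  Term 1 contributes 1 + 1 · 4 = 5
  Term 2 contributes -3 + 2 · 4 = 5
  Term 3 contributes 8 + 3 · 4 = 20
  Term 4 contributes 2 + 4 · 4 = 18
p(4) = ⊕ of these = min[4, 5, 5, 20, 18] = 4.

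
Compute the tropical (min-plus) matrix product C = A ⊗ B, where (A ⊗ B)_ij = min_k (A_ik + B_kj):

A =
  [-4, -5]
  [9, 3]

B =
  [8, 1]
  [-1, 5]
A ⊗ B =
  [-6, -3]
  [2, 8]

Apply the min-plus product entry-by-entry:
  C[0][0] = min over k of (A[0][0] + B[0][0] = -4 + 8 = 4, A[0][1] + B[1][0] = -5 + -1 = -6) = -6 (attained at k = 1)
  C[0][1] = min over k of (A[0][0] + B[0][1] = -4 + 1 = -3, A[0][1] + B[1][1] = -5 + 5 = 0) = -3 (attained at k = 0)
  C[1][0] = min over k of (A[1][0] + B[0][0] = 9 + 8 = 17, A[1][1] + B[1][0] = 3 + -1 = 2) = 2 (attained at k = 1)
  C[1][1] = min over k of (A[1][0] + B[0][1] = 9 + 1 = 10, A[1][1] + B[1][1] = 3 + 5 = 8) = 8 (attained at k = 1)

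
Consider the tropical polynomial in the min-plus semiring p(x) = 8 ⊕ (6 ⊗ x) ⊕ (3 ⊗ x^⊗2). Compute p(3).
p(3) = 8

A tropical monomial a ⊗ x^⊗i evaluates to a + i · x. Evaluating each term at x = 3:
  Term 0 contributes 8 + 0 · 3 = 8
  Term 1 contributes 6 + 1 · 3 = 9
  Term 2 contributes 3 + 2 · 3 = 9
p(3) = ⊕ of these = min[8, 9, 9] = 8.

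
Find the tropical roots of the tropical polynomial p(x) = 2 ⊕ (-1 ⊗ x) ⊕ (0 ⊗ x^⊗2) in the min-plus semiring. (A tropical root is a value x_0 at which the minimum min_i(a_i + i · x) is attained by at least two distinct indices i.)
Roots: {-1, 3}

Each tropical root is a break point of the lower envelope of the lines y = a_i + i · x (there are 3 lines, with slopes 0, 1, ..., 2). Only the lines that attain the minimum somewhere contribute to roots; other lines are dominated. Here the surviving (envelope) indices are i = 2, i = 1, i = 0.
Intersections between consecutive envelope lines give the roots: for adjacent envelope indices i < j the intersection is x = (a_i − a_j) / (j − i). Reading off the sorted break points: {-1, 3}.
Verification: at each break x_0, at least two indices attain the minimum of min_i(a_i + i · x_0).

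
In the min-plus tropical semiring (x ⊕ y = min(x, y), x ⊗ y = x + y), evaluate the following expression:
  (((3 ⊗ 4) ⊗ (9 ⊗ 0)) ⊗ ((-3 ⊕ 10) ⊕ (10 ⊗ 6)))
(((3 ⊗ 4) ⊗ (9 ⊗ 0)) ⊗ ((-3 ⊕ 10) ⊕ (10 ⊗ 6))) = 13

Expand innermost to outermost. Recall ⊕ takes the minimum of its arguments and ⊗ takes their sum. Working out the expression (((3 ⊗ 4) ⊗ (9 ⊗ 0)) ⊗ ((-3 ⊕ 10) ⊕ (10 ⊗ 6))) gives 13.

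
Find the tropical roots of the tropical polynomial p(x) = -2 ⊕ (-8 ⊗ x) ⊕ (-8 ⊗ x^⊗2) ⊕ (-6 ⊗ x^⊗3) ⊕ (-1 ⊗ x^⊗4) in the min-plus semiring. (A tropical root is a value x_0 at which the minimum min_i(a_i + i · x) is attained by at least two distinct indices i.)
Roots: {-5, -2, 0, 6}

Each tropical root is a break point of the lower envelope of the lines y = a_i + i · x (there are 5 lines, with slopes 0, 1, ..., 4). Only the lines that attain the minimum somewhere contribute to roots; other lines are dominated. Here the surviving (envelope) indices are i = 4, i = 3, i = 2, i = 1, i = 0.
Intersections between consecutive envelope lines give the roots: for adjacent envelope indices i < j the intersection is x = (a_i − a_j) / (j − i). Reading off the sorted break points: {-5, -2, 0, 6}.
Verification: at each break x_0, at least two indices attain the minimum of min_i(a_i + i · x_0).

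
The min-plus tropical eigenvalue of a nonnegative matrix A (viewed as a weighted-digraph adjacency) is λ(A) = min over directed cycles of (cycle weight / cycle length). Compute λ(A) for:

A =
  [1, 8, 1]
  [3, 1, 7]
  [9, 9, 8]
λ(A) = 1

Enumerate directed cycles and compute their means (weight / length). Sample:
  cycle 0 → 0: weight = 1, length = 1, mean = 1/1 ≈ 1.000
  cycle 1 → 1: weight = 1, length = 1, mean = 1/1 ≈ 1.000
  cycle 2 → 2: weight = 8, length = 1, mean = 8/1 ≈ 8.000
  cycle 0 → 1 → 0: weight = 11, length = 2, mean = 11/2 ≈ 5.500
  cycle 0 → 2 → 0: weight = 10, length = 2, mean = 10/2 ≈ 5.000
  cycle 1 → 0 → 1: weight = 11, length = 2, mean = 11/2 ≈ 5.500
Minimum mean = 1.000, attained e.g. along the cycle 0 → 0 with weight 1 and length 1. So λ(A) = 1/1 = 1.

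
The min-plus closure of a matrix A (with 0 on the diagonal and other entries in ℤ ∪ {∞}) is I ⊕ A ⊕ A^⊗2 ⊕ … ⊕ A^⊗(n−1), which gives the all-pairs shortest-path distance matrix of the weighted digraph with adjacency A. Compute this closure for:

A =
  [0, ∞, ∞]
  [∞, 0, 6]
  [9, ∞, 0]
Closure =
  [0, ∞, ∞]
  [15, 0, 6]
  [9, ∞, 0]

This is the Floyd-Warshall all-pairs shortest-path computation. For each intermediate vertex k = 0, 1, …, 2, update dist[i][j] ← min(dist[i][j], dist[i][k] + dist[k][j]). The final matrix gives, for each (i, j), the minimum total weight of any directed path from i to j (possibly empty when i = j).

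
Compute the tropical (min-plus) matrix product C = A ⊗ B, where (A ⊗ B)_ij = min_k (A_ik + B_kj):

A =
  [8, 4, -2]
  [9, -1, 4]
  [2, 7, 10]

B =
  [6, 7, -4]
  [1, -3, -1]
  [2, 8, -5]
A ⊗ B =
  [0, 1, -7]
  [0, -4, -2]
  [8, 4, -2]

Apply the min-plus product entry-by-entry:
  C[0][0] = min over k of (A[0][0] + B[0][0] = 8 + 6 = 14, A[0][1] + B[1][0] = 4 + 1 = 5, A[0][2] + B[2][0] = -2 + 2 = 0) = 0 (attained at k = 2)
  C[0][1] = min over k of (A[0][0] + B[0][1] = 8 + 7 = 15, A[0][1] + B[1][1] = 4 + -3 = 1, A[0][2] + B[2][1] = -2 + 8 = 6) = 1 (attained at k = 1)
  C[0][2] = min over k of (A[0][0] + B[0][2] = 8 + -4 = 4, A[0][1] + B[1][2] = 4 + -1 = 3, A[0][2] + B[2][2] = -2 + -5 = -7) = -7 (attained at k = 2)
  C[1][0] = min over k of (A[1][0] + B[0][0] = 9 + 6 = 15, A[1][1] + B[1][0] = -1 + 1 = 0, A[1][2] + B[2][0] = 4 + 2 = 6) = 0 (attained at k = 1)
  C[1][1] = min over k of (A[1][0] + B[0][1] = 9 + 7 = 16, A[1][1] + B[1][1] = -1 + -3 = -4, A[1][2] + B[2][1] = 4 + 8 = 12) = -4 (attained at k = 1)
  C[1][2] = min over k of (A[1][0] + B[0][2] = 9 + -4 = 5, A[1][1] + B[1][2] = -1 + -1 = -2, A[1][2] + B[2][2] = 4 + -5 = -1) = -2 (attained at k = 1)
  C[2][0] = min over k of (A[2][0] + B[0][0] = 2 + 6 = 8, A[2][1] + B[1][0] = 7 + 1 = 8, A[2][2] + B[2][0] = 10 + 2 = 12) = 8 (attained at k = 0)
  C[2][1] = min over k of (A[2][0] + B[0][1] = 2 + 7 = 9, A[2][1] + B[1][1] = 7 + -3 = 4, A[2][2] + B[2][1] = 10 + 8 = 18) = 4 (attained at k = 1)
  C[2][2] = min over k of (A[2][0] + B[0][2] = 2 + -4 = -2, A[2][1] + B[1][2] = 7 + -1 = 6, A[2][2] + B[2][2] = 10 + -5 = 5) = -2 (attained at k = 0)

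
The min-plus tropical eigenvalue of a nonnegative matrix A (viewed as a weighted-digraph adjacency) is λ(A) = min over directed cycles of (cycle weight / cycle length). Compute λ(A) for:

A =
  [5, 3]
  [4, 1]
λ(A) = 1

Enumerate directed cycles and compute their means (weight / length). Sample:
  cycle 0 → 0: weight = 5, length = 1, mean = 5/1 ≈ 5.000
  cycle 1 → 1: weight = 1, length = 1, mean = 1/1 ≈ 1.000
  cycle 0 → 1 → 0: weight = 7, length = 2, mean = 7/2 ≈ 3.500
  cycle 1 → 0 → 1: weight = 7, length = 2, mean = 7/2 ≈ 3.500
Minimum mean = 1.000, attained e.g. along the cycle 1 → 1 with weight 1 and length 1. So λ(A) = 1/1 = 1.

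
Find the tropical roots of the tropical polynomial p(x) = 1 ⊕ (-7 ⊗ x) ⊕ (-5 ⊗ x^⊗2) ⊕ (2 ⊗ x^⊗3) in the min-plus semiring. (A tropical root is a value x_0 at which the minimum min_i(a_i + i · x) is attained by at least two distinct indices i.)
Roots: {-7, -2, 8}

Each tropical root is a break point of the lower envelope of the lines y = a_i + i · x (there are 4 lines, with slopes 0, 1, ..., 3). Only the lines that attain the minimum somewhere contribute to roots; other lines are dominated. Here the surviving (envelope) indices are i = 3, i = 2, i = 1, i = 0.
Intersections between consecutive envelope lines give the roots: for adjacent envelope indices i < j the intersection is x = (a_i − a_j) / (j − i). Reading off the sorted break points: {-7, -2, 8}.
Verification: at each break x_0, at least two indices attain the minimum of min_i(a_i + i · x_0).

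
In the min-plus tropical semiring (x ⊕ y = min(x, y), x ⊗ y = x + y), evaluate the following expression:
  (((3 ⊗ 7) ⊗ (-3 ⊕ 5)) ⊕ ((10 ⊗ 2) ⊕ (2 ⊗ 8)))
(((3 ⊗ 7) ⊗ (-3 ⊕ 5)) ⊕ ((10 ⊗ 2) ⊕ (2 ⊗ 8))) = 7

Expand innermost to outermost. Recall ⊕ takes the minimum of its arguments and ⊗ takes their sum. Working out the expression (((3 ⊗ 7) ⊗ (-3 ⊕ 5)) ⊕ ((10 ⊗ 2) ⊕ (2 ⊗ 8))) gives 7.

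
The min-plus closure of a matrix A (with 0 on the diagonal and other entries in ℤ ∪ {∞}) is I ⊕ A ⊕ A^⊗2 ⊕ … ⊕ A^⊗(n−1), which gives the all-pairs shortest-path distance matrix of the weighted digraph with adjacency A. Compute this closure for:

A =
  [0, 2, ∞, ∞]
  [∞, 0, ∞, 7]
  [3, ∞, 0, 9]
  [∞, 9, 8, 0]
Closure =
  [0, 2, 17, 9]
  [18, 0, 15, 7]
  [3, 5, 0, 9]
  [11, 9, 8, 0]

This is the Floyd-Warshall all-pairs shortest-path computation. For each intermediate vertex k = 0, 1, …, 3, update dist[i][j] ← min(dist[i][j], dist[i][k] + dist[k][j]). The final matrix gives, for each (i, j), the minimum total weight of any directed path from i to j (possibly empty when i = j).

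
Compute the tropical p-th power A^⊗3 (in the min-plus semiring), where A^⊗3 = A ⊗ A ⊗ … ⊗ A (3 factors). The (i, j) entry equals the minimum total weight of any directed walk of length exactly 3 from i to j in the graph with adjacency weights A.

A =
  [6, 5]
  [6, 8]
A^⊗3 =
  [17, 16]
  [17, 17]

Each entry (A^⊗3)_ij equals the minimum over all length-3 walks i = v_0 → v_1 → … → v_3 = j of Σ_t A[v_t][v_{t+1}]. For example, for (i, j) = (0, 1) we minimise over 4 possible intermediate vertex sequences; the minimum is 16, attained along the walk 0 → 1 → 0 → 1.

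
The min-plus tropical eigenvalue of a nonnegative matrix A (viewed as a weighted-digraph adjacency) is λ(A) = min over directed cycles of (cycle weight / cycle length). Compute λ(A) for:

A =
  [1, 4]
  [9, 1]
λ(A) = 1

Enumerate directed cycles and compute their means (weight / length). Sample:
  cycle 0 → 0: weight = 1, length = 1, mean = 1/1 ≈ 1.000
  cycle 1 → 1: weight = 1, length = 1, mean = 1/1 ≈ 1.000
  cycle 0 → 1 → 0: weight = 13, length = 2, mean = 13/2 ≈ 6.500
  cycle 1 → 0 → 1: weight = 13, length = 2, mean = 13/2 ≈ 6.500
Minimum mean = 1.000, attained e.g. along the cycle 0 → 0 with weight 1 and length 1. So λ(A) = 1/1 = 1.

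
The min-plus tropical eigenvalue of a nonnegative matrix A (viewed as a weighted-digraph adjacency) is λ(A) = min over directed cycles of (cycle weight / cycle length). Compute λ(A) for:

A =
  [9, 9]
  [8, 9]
λ(A) = 17/2

Enumerate directed cycles and compute their means (weight / length). Sample:
  cycle 0 → 0: weight = 9, length = 1, mean = 9/1 ≈ 9.000
  cycle 1 → 1: weight = 9, length = 1, mean = 9/1 ≈ 9.000
  cycle 0 → 1 → 0: weight = 17, length = 2, mean = 17/2 ≈ 8.500
  cycle 1 → 0 → 1: weight = 17, length = 2, mean = 17/2 ≈ 8.500
Minimum mean = 8.500, attained e.g. along the cycle 0 → 1 → 0 with weight 17 and length 2. So λ(A) = 17/2 = 17/2.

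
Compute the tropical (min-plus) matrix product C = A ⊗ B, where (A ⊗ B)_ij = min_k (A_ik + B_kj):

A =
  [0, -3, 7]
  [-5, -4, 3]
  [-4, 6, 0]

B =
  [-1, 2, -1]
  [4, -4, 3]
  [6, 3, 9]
A ⊗ B =
  [-1, -7, -1]
  [-6, -8, -6]
  [-5, -2, -5]

Apply the min-plus product entry-by-entry:
  C[0][0] = min over k of (A[0][0] + B[0][0] = 0 + -1 = -1, A[0][1] + B[1][0] = -3 + 4 = 1, A[0][2] + B[2][0] = 7 + 6 = 13) = -1 (attained at k = 0)
  C[0][1] = min over k of (A[0][0] + B[0][1] = 0 + 2 = 2, A[0][1] + B[1][1] = -3 + -4 = -7, A[0][2] + B[2][1] = 7 + 3 = 10) = -7 (attained at k = 1)
  C[0][2] = min over k of (A[0][0] + B[0][2] = 0 + -1 = -1, A[0][1] + B[1][2] = -3 + 3 = 0, A[0][2] + B[2][2] = 7 + 9 = 16) = -1 (attained at k = 0)
  C[1][0] = min over k of (A[1][0] + B[0][0] = -5 + -1 = -6, A[1][1] + B[1][0] = -4 + 4 = 0, A[1][2] + B[2][0] = 3 + 6 = 9) = -6 (attained at k = 0)
  C[1][1] = min over k of (A[1][0] + B[0][1] = -5 + 2 = -3, A[1][1] + B[1][1] = -4 + -4 = -8, A[1][2] + B[2][1] = 3 + 3 = 6) = -8 (attained at k = 1)
  C[1][2] = min over k of (A[1][0] + B[0][2] = -5 + -1 = -6, A[1][1] + B[1][2] = -4 + 3 = -1, A[1][2] + B[2][2] = 3 + 9 = 12) = -6 (attained at k = 0)
  C[2][0] = min over k of (A[2][0] + B[0][0] = -4 + -1 = -5, A[2][1] + B[1][0] = 6 + 4 = 10, A[2][2] + B[2][0] = 0 + 6 = 6) = -5 (attained at k = 0)
  C[2][1] = min over k of (A[2][0] + B[0][1] = -4 + 2 = -2, A[2][1] + B[1][1] = 6 + -4 = 2, A[2][2] + B[2][1] = 0 + 3 = 3) = -2 (attained at k = 0)
  C[2][2] = min over k of (A[2][0] + B[0][2] = -4 + -1 = -5, A[2][1] + B[1][2] = 6 + 3 = 9, A[2][2] + B[2][2] = 0 + 9 = 9) = -5 (attained at k = 0)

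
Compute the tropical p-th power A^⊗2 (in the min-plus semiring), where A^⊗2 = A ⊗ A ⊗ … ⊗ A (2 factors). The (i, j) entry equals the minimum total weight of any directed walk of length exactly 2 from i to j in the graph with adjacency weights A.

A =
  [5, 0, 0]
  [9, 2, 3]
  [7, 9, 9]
A^⊗2 =
  [7, 2, 3]
  [10, 4, 5]
  [12, 7, 7]

Each entry (A^⊗2)_ij equals the minimum over all length-2 walks i = v_0 → v_1 → … → v_2 = j of Σ_t A[v_t][v_{t+1}]. For example, for (i, j) = (0, 2) we minimise over 3 possible intermediate vertex sequences; the minimum is 3, attained along the walk 0 → 1 → 2.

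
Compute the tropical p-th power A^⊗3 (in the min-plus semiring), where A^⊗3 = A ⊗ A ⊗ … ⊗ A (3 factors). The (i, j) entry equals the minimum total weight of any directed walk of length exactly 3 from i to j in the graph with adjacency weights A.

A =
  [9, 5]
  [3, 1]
A^⊗3 =
  [9, 7]
  [5, 3]

Each entry (A^⊗3)_ij equals the minimum over all length-3 walks i = v_0 → v_1 → … → v_3 = j of Σ_t A[v_t][v_{t+1}]. For example, for (i, j) = (0, 1) we minimise over 4 possible intermediate vertex sequences; the minimum is 7, attained along the walk 0 → 1 → 1 → 1.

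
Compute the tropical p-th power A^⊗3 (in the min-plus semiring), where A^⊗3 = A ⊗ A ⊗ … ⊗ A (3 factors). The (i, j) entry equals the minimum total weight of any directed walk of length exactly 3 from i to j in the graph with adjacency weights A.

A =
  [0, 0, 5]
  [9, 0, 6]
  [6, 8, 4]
A^⊗3 =
  [0, 0, 5]
  [9, 0, 6]
  [6, 6, 11]

Each entry (A^⊗3)_ij equals the minimum over all length-3 walks i = v_0 → v_1 → … → v_3 = j of Σ_t A[v_t][v_{t+1}]. For example, for (i, j) = (0, 2) we minimise over 9 possible intermediate vertex sequences; the minimum is 5, attained along the walk 0 → 0 → 0 → 2.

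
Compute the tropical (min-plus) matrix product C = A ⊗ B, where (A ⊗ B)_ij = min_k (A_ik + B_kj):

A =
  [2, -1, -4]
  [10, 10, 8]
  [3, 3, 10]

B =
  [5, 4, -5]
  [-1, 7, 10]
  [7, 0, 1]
A ⊗ B =
  [-2, -4, -3]
  [9, 8, 5]
  [2, 7, -2]

Apply the min-plus product entry-by-entry:
  C[0][0] = min over k of (A[0][0] + B[0][0] = 2 + 5 = 7, A[0][1] + B[1][0] = -1 + -1 = -2, A[0][2] + B[2][0] = -4 + 7 = 3) = -2 (attained at k = 1)
  C[0][1] = min over k of (A[0][0] + B[0][1] = 2 + 4 = 6, A[0][1] + B[1][1] = -1 + 7 = 6, A[0][2] + B[2][1] = -4 + 0 = -4) = -4 (attained at k = 2)
  C[0][2] = min over k of (A[0][0] + B[0][2] = 2 + -5 = -3, A[0][1] + B[1][2] = -1 + 10 = 9, A[0][2] + B[2][2] = -4 + 1 = -3) = -3 (attained at k = 0)
  C[1][0] = min over k of (A[1][0] + B[0][0] = 10 + 5 = 15, A[1][1] + B[1][0] = 10 + -1 = 9, A[1][2] + B[2][0] = 8 + 7 = 15) = 9 (attained at k = 1)
  C[1][1] = min over k of (A[1][0] + B[0][1] = 10 + 4 = 14, A[1][1] + B[1][1] = 10 + 7 = 17, A[1][2] + B[2][1] = 8 + 0 = 8) = 8 (attained at k = 2)
  C[1][2] = min over k of (A[1][0] + B[0][2] = 10 + -5 = 5, A[1][1] + B[1][2] = 10 + 10 = 20, A[1][2] + B[2][2] = 8 + 1 = 9) = 5 (attained at k = 0)
  C[2][0] = min over k of (A[2][0] + B[0][0] = 3 + 5 = 8, A[2][1] + B[1][0] = 3 + -1 = 2, A[2][2] + B[2][0] = 10 + 7 = 17) = 2 (attained at k = 1)
  C[2][1] = min over k of (A[2][0] + B[0][1] = 3 + 4 = 7, A[2][1] + B[1][1] = 3 + 7 = 10, A[2][2] + B[2][1] = 10 + 0 = 10) = 7 (attained at k = 0)
  C[2][2] = min over k of (A[2][0] + B[0][2] = 3 + -5 = -2, A[2][1] + B[1][2] = 3 + 10 = 13, A[2][2] + B[2][2] = 10 + 1 = 11) = -2 (attained at k = 0)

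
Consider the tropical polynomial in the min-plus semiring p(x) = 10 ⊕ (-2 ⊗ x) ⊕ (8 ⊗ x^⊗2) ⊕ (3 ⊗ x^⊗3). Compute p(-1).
p(-1) = -3

A tropical monomial a ⊗ x^⊗i evaluates to a + i · x. Evaluating each term at x = -1:
  Term 0 contributes 10 + 0 · -1 = 10
  Term 1 contributes -2 + 1 · -1 = -3
  Term 2 contributes 8 + 2 · -1 = 6
  Term 3 contributes 3 + 3 · -1 = 0
p(-1) = ⊕ of these = min[10, -3, 6, 0] = -3.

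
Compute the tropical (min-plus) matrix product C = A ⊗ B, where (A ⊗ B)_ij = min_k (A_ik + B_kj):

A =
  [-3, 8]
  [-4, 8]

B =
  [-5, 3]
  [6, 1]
A ⊗ B =
  [-8, 0]
  [-9, -1]

Apply the min-plus product entry-by-entry:
  C[0][0] = min over k of (A[0][0] + B[0][0] = -3 + -5 = -8, A[0][1] + B[1][0] = 8 + 6 = 14) = -8 (attained at k = 0)
  C[0][1] = min over k of (A[0][0] + B[0][1] = -3 + 3 = 0, A[0][1] + B[1][1] = 8 + 1 = 9) = 0 (attained at k = 0)
  C[1][0] = min over k of (A[1][0] + B[0][0] = -4 + -5 = -9, A[1][1] + B[1][0] = 8 + 6 = 14) = -9 (attained at k = 0)
  C[1][1] = min over k of (A[1][0] + B[0][1] = -4 + 3 = -1, A[1][1] + B[1][1] = 8 + 1 = 9) = -1 (attained at k = 0)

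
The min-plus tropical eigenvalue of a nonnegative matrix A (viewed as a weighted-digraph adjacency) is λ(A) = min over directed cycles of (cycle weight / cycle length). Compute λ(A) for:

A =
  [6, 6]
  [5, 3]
λ(A) = 3

Enumerate directed cycles and compute their means (weight / length). Sample:
  cycle 0 → 0: weight = 6, length = 1, mean = 6/1 ≈ 6.000
  cycle 1 → 1: weight = 3, length = 1, mean = 3/1 ≈ 3.000
  cycle 0 → 1 → 0: weight = 11, length = 2, mean = 11/2 ≈ 5.500
  cycle 1 → 0 → 1: weight = 11, length = 2, mean = 11/2 ≈ 5.500
Minimum mean = 3.000, attained e.g. along the cycle 1 → 1 with weight 3 and length 1. So λ(A) = 3/1 = 3.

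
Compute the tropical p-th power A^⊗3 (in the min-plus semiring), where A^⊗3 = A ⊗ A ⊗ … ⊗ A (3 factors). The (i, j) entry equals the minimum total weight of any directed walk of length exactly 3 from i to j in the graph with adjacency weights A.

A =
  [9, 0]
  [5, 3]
A^⊗3 =
  [8, 5]
  [10, 8]

Each entry (A^⊗3)_ij equals the minimum over all length-3 walks i = v_0 → v_1 → … → v_3 = j of Σ_t A[v_t][v_{t+1}]. For example, for (i, j) = (0, 1) we minimise over 4 possible intermediate vertex sequences; the minimum is 5, attained along the walk 0 → 1 → 0 → 1.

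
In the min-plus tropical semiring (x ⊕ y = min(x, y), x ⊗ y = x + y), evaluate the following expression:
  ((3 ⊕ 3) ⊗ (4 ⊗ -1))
((3 ⊕ 3) ⊗ (4 ⊗ -1)) = 6

Expand innermost to outermost. Recall ⊕ takes the minimum of its arguments and ⊗ takes their sum. Working out the expression ((3 ⊕ 3) ⊗ (4 ⊗ -1)) gives 6.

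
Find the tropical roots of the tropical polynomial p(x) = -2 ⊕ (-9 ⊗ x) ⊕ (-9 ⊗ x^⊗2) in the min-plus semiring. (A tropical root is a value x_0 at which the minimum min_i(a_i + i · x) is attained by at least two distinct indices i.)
Roots: {0, 7}

Each tropical root is a break point of the lower envelope of the lines y = a_i + i · x (there are 3 lines, with slopes 0, 1, ..., 2). Only the lines that attain the minimum somewhere contribute to roots; other lines are dominated. Here the surviving (envelope) indices are i = 2, i = 1, i = 0.
Intersections between consecutive envelope lines give the roots: for adjacent envelope indices i < j the intersection is x = (a_i − a_j) / (j − i). Reading off the sorted break points: {0, 7}.
Verification: at each break x_0, at least two indices attain the minimum of min_i(a_i + i · x_0).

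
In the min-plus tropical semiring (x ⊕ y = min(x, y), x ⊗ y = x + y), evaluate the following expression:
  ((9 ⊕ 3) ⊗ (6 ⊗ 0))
((9 ⊕ 3) ⊗ (6 ⊗ 0)) = 9

Expand innermost to outermost. Recall ⊕ takes the minimum of its arguments and ⊗ takes their sum. Working out the expression ((9 ⊕ 3) ⊗ (6 ⊗ 0)) gives 9.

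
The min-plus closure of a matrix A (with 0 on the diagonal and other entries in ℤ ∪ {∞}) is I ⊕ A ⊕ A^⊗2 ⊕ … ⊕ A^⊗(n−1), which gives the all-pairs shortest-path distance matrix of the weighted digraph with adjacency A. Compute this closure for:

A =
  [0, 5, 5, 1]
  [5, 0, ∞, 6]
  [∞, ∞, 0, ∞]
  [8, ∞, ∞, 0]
Closure =
  [0, 5, 5, 1]
  [5, 0, 10, 6]
  [∞, ∞, 0, ∞]
  [8, 13, 13, 0]

This is the Floyd-Warshall all-pairs shortest-path computation. For each intermediate vertex k = 0, 1, …, 3, update dist[i][j] ← min(dist[i][j], dist[i][k] + dist[k][j]). The final matrix gives, for each (i, j), the minimum total weight of any directed path from i to j (possibly empty when i = j).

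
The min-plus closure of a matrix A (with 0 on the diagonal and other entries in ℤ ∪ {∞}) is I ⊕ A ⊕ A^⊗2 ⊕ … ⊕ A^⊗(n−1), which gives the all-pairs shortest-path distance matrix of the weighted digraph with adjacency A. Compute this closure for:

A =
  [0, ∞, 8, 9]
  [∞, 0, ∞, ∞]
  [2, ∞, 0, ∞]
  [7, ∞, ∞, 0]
Closure =
  [0, ∞, 8, 9]
  [∞, 0, ∞, ∞]
  [2, ∞, 0, 11]
  [7, ∞, 15, 0]

This is the Floyd-Warshall all-pairs shortest-path computation. For each intermediate vertex k = 0, 1, …, 3, update dist[i][j] ← min(dist[i][j], dist[i][k] + dist[k][j]). The final matrix gives, for each (i, j), the minimum total weight of any directed path from i to j (possibly empty when i = j).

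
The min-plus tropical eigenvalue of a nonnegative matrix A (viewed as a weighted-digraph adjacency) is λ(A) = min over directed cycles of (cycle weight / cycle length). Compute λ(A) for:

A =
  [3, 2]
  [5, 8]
λ(A) = 3

Enumerate directed cycles and compute their means (weight / length). Sample:
  cycle 0 → 0: weight = 3, length = 1, mean = 3/1 ≈ 3.000
  cycle 1 → 1: weight = 8, length = 1, mean = 8/1 ≈ 8.000
  cycle 0 → 1 → 0: weight = 7, length = 2, mean = 7/2 ≈ 3.500
  cycle 1 → 0 → 1: weight = 7, length = 2, mean = 7/2 ≈ 3.500
Minimum mean = 3.000, attained e.g. along the cycle 0 → 0 with weight 3 and length 1. So λ(A) = 3/1 = 3.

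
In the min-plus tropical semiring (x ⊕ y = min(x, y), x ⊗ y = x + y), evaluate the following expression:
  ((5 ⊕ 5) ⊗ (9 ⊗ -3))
((5 ⊕ 5) ⊗ (9 ⊗ -3)) = 11

Expand innermost to outermost. Recall ⊕ takes the minimum of its arguments and ⊗ takes their sum. Working out the expression ((5 ⊕ 5) ⊗ (9 ⊗ -3)) gives 11.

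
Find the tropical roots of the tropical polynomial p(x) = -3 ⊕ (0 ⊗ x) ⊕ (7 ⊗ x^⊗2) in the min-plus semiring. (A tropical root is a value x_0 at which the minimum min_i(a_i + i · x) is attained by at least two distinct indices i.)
Roots: {-7, -3}

Each tropical root is a break point of the lower envelope of the lines y = a_i + i · x (there are 3 lines, with slopes 0, 1, ..., 2). Only the lines that attain the minimum somewhere contribute to roots; other lines are dominated. Here the surviving (envelope) indices are i = 2, i = 1, i = 0.
Intersections between consecutive envelope lines give the roots: for adjacent envelope indices i < j the intersection is x = (a_i − a_j) / (j − i). Reading off the sorted break points: {-7, -3}.
Verification: at each break x_0, at least two indices attain the minimum of min_i(a_i + i · x_0).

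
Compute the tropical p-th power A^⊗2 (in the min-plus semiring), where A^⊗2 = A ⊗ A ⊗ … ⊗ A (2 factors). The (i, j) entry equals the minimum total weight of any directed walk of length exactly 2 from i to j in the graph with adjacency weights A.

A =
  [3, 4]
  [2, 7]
A^⊗2 =
  [6, 7]
  [5, 6]

Each entry (A^⊗2)_ij equals the minimum over all length-2 walks i = v_0 → v_1 → … → v_2 = j of Σ_t A[v_t][v_{t+1}]. For example, for (i, j) = (0, 1) we minimise over 2 possible intermediate vertex sequences; the minimum is 7, attained along the walk 0 → 0 → 1.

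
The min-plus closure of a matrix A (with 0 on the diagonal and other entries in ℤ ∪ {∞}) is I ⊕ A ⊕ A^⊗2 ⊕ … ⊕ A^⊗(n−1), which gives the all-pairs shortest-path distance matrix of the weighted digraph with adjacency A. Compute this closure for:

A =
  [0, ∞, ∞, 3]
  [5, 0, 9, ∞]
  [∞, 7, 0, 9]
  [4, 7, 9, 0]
Closure =
  [0, 10, 12, 3]
  [5, 0, 9, 8]
  [12, 7, 0, 9]
  [4, 7, 9, 0]

This is the Floyd-Warshall all-pairs shortest-path computation. For each intermediate vertex k = 0, 1, …, 3, update dist[i][j] ← min(dist[i][j], dist[i][k] + dist[k][j]). The final matrix gives, for each (i, j), the minimum total weight of any directed path from i to j (possibly empty when i = j).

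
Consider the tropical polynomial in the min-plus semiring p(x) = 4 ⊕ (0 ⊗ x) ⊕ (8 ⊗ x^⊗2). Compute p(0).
p(0) = 0

A tropical monomial a ⊗ x^⊗i evaluates to a + i · x. Evaluating each term at x = 0:
  Term 0 contributes 4 + 0 · 0 = 4
  Term 1 contributes 0 + 1 · 0 = 0
  Term 2 contributes 8 + 2 · 0 = 8
p(0) = ⊕ of these = min[4, 0, 8] = 0.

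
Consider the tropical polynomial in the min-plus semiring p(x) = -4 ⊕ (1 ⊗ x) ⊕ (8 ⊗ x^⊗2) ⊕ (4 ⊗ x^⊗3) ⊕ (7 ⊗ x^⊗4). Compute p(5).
p(5) = -4

A tropical monomial a ⊗ x^⊗i evaluates to a + i · x. Evaluating each term at x = 5:
  Term 0 contributes -4 + 0 · 5 = -4
  Term 1 contributes 1 + 1 · 5 = 6
  Term 2 contributes 8 + 2 · 5 = 18
  Term 3 contributes 4 + 3 · 5 = 19
  Term 4 contributes 7 + 4 · 5 = 27
p(5) = ⊕ of these = min[-4, 6, 18, 19, 27] = -4.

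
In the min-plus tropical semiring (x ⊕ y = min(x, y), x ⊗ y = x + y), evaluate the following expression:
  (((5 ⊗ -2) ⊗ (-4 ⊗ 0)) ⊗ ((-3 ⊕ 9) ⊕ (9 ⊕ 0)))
(((5 ⊗ -2) ⊗ (-4 ⊗ 0)) ⊗ ((-3 ⊕ 9) ⊕ (9 ⊕ 0))) = -4

Expand innermost to outermost. Recall ⊕ takes the minimum of its arguments and ⊗ takes their sum. Working out the expression (((5 ⊗ -2) ⊗ (-4 ⊗ 0)) ⊗ ((-3 ⊕ 9) ⊕ (9 ⊕ 0))) gives -4.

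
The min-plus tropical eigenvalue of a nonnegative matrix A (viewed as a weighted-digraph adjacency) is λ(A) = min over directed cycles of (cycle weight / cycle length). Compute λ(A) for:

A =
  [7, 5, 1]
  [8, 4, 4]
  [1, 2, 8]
λ(A) = 1

Enumerate directed cycles and compute their means (weight / length). Sample:
  cycle 0 → 0: weight = 7, length = 1, mean = 7/1 ≈ 7.000
  cycle 1 → 1: weight = 4, length = 1, mean = 4/1 ≈ 4.000
  cycle 2 → 2: weight = 8, length = 1, mean = 8/1 ≈ 8.000
  cycle 0 → 1 → 0: weight = 13, length = 2, mean = 13/2 ≈ 6.500
  cycle 0 → 2 → 0: weight = 2, length = 2, mean = 2/2 ≈ 1.000
  cycle 1 → 0 → 1: weight = 13, length = 2, mean = 13/2 ≈ 6.500
Minimum mean = 1.000, attained e.g. along the cycle 0 → 2 → 0 with weight 2 and length 2. So λ(A) = 2/2 = 1.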